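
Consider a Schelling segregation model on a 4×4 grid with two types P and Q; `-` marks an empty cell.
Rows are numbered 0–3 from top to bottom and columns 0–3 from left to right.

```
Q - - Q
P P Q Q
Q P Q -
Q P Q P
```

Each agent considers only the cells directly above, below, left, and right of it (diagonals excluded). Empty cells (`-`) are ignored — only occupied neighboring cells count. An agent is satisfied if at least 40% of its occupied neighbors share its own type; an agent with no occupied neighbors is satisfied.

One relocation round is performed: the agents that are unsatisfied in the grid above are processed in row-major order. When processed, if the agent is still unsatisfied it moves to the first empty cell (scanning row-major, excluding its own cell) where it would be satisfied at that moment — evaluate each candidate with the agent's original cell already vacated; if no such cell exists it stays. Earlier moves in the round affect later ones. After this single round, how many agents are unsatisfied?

2

Initially unsatisfied (in order): (0,0), (1,0), (2,0), (3,1), (3,2), (3,3).
  (0,0) → (0,2).
  (1,0): now satisfied by earlier moves; stays.
  (2,0) → (0,1).
  (3,1) → (0,0).
  (3,2): now satisfied by earlier moves; stays.
  (3,3) → (2,0).
Resulting grid:
P Q Q Q
P P Q Q
P P Q -
Q - Q -
Unsatisfied now: (0,1), (3,0).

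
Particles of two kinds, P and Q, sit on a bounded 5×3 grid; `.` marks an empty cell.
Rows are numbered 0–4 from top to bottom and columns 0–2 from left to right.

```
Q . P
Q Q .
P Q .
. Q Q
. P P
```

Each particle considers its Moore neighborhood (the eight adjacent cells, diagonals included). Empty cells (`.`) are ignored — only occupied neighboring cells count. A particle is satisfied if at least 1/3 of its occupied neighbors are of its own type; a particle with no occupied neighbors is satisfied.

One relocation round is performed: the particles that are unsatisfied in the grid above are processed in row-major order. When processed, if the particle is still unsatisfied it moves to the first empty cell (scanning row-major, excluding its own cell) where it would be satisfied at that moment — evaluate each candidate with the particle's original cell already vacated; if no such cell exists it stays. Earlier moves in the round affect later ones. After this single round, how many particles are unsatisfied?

Initially unsatisfied (in order): (0,2), (2,0).
  (0,2) → (3,0).
  (2,0) → (4,0).
Resulting grid:
Q . .
Q Q .
. Q .
P Q Q
P P P
All satisfied now.

0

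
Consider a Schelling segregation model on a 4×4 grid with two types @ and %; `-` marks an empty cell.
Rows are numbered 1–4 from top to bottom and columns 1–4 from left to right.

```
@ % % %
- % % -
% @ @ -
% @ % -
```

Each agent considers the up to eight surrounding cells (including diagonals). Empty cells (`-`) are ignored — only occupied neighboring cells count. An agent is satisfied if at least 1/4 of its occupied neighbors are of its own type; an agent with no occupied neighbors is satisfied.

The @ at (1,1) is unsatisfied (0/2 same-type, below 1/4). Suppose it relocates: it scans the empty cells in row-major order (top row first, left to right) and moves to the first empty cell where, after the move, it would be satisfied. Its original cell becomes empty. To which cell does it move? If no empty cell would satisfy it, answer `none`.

Vacating (1,1). Empty cells in order:
  (2,1): 1/4 same-type → satisfied — stop here.

(2,1)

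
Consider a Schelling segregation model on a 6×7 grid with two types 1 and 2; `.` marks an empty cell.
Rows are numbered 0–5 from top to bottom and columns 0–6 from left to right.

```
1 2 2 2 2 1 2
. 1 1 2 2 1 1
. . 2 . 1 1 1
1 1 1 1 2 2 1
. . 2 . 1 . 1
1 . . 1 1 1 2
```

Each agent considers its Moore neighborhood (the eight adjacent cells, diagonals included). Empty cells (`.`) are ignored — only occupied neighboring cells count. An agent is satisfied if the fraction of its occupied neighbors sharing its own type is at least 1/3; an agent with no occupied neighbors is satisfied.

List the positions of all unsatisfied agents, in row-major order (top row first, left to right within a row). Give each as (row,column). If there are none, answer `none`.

(0,0)1 1/2 ✓
(0,1)2 1/4 ✗
(0,2)2 3/5 ✓
(0,3)2 4/5 ✓
(0,4)2 3/5 ✓
(0,5)1 2/5 ✓
(0,6)2 0/3 ✗
(1,1)1 2/5 ✓
(1,2)1 1/6 ✗
(1,3)2 5/7 ✓
(1,4)2 3/7 ✓
(1,5)1 5/8 ✓
(1,6)1 4/5 ✓
(2,2)2 1/6 ✗
(2,4)1 3/7 ✓
(2,5)1 5/8 ✓
(2,6)1 4/5 ✓
(3,0)1 1/1 ✓
(3,1)1 2/4 ✓
(3,2)1 2/4 ✓
(3,3)1 3/6 ✓
(3,4)2 1/5 ✗
(3,5)2 1/7 ✗
(3,6)1 3/4 ✓
(4,2)2 0/4 ✗
(4,4)1 4/6 ✓
(4,6)1 2/4 ✓
(5,0)1 0/0 ✓
(5,3)1 2/3 ✓
(5,4)1 3/3 ✓
(5,5)1 3/4 ✓
(5,6)2 0/2 ✗

(0,1), (0,6), (1,2), (2,2), (3,4), (3,5), (4,2), (5,6)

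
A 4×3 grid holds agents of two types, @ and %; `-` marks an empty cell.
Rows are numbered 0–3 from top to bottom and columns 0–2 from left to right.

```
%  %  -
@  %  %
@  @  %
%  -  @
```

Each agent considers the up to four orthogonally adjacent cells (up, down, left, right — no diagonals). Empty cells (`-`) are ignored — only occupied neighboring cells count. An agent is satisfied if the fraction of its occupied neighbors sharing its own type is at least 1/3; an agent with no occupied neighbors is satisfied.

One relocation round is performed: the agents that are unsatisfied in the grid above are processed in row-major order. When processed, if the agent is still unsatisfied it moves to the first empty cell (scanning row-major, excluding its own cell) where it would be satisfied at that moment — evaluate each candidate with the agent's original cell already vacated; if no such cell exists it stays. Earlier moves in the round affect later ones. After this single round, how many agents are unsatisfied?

Initially unsatisfied (in order): (3,0), (3,2).
  (3,0) → (0,2).
  (3,2) → (3,0).
Resulting grid:
% % %
@ % %
@ @ %
@ - -
All satisfied now.

0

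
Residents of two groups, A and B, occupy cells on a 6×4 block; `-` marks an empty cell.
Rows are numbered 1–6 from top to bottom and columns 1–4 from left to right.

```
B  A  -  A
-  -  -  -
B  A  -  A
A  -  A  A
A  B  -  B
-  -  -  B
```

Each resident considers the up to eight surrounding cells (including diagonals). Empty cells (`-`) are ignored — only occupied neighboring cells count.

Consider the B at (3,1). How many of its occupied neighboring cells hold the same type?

0

Occupied neighbors of (3,1): (3,2)=A, (4,1)=A.
Same type (B): 0 of 2.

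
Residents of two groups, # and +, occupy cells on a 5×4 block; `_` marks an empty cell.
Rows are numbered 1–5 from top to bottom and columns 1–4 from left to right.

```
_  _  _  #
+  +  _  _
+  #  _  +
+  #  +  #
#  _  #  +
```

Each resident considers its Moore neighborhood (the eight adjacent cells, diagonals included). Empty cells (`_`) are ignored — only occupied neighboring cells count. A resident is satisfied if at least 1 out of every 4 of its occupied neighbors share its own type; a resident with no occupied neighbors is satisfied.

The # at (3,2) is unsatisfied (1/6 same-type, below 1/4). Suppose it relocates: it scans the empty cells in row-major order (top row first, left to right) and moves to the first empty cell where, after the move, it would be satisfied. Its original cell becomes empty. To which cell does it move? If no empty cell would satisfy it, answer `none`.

Vacating (3,2). Empty cells in order:
  (1,1): 0/2 same-type → still unsatisfied.
  (1,2): 0/2 same-type → still unsatisfied.
  (1,3): 1/2 same-type → satisfied — stop here.

(1,3)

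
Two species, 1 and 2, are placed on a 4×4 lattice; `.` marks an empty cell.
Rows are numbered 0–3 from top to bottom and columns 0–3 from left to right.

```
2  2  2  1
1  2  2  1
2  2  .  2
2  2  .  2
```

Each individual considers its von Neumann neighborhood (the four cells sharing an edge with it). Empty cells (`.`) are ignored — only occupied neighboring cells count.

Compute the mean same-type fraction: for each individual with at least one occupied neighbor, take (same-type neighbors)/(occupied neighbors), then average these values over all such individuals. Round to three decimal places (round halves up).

Row 0: (0,0)2 1/2 · (0,1)2 3/3 · (0,2)2 2/3 · (0,3)1 1/2
Row 1: (1,0)1 0/3 · (1,1)2 3/4 · (1,2)2 2/3 · (1,3)1 1/3
Row 2: (2,0)2 2/3 · (2,1)2 3/3 · (2,3)2 1/2
Row 3: (3,0)2 2/2 · (3,1)2 2/2 · (3,3)2 1/1
Sum over 14 individuals: 1/2 + 3/3 + 2/3 + 1/2 + 0/3 + 3/4 + 2/3 + 1/3 + 2/3 + 3/3 + 1/2 + 2/2 + 2/2 + 1/1 = 115/12; mean = 115/12 ÷ 14 = 115/168 = 0.684523… → 0.685.

0.685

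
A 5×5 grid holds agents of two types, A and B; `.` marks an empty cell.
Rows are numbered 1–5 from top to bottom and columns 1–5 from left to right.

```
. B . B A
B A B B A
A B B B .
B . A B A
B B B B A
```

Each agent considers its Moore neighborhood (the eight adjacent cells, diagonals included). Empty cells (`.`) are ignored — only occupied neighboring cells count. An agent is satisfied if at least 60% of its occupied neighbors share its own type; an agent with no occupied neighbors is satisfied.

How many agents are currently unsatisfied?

Row 1: (1,2)B 2/3 ✓ · (1,4)B 2/4 ✗ · (1,5)A 1/3 ✗
Row 2: (2,1)B 2/4 ✗ · (2,2)A 1/6 ✗ · (2,3)B 6/7 ✓ · (2,4)B 4/6 ✓ · (2,5)A 1/4 ✗
Row 3: (3,1)A 1/4 ✗ · (3,2)B 4/7 ✗ · (3,3)B 5/7 ✓ · (3,4)B 4/7 ✗
Row 4: (4,1)B 3/4 ✓ · (4,3)A 0/7 ✗ · (4,4)B 4/7 ✗ · (4,5)A 1/4 ✗
Row 5: (5,1)B 2/2 ✓ · (5,2)B 3/4 ✓ · (5,3)B 3/4 ✓ · (5,4)B 2/5 ✗ · (5,5)A 1/3 ✗
Unsatisfied: (1,4), (1,5), (2,1), (2,2), (2,5), (3,1), (3,2), (3,4), (4,3), (4,4), (4,5), (5,4), (5,5) — 13 in total.

13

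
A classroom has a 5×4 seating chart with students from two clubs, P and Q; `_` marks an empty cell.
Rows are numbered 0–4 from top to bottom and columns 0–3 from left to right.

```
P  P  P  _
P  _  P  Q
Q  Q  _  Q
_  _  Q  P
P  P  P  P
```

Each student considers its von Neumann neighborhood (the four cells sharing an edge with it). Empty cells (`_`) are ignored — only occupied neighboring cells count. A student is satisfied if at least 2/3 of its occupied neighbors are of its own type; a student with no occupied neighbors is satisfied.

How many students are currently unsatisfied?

Row 0: (0,0)P 2/2 ✓ · (0,1)P 2/2 ✓ · (0,2)P 2/2 ✓
Row 1: (1,0)P 1/2 ✗ · (1,2)P 1/2 ✗ · (1,3)Q 1/2 ✗
Row 2: (2,0)Q 1/2 ✗ · (2,1)Q 1/1 ✓ · (2,3)Q 1/2 ✗
Row 3: (3,2)Q 0/2 ✗ · (3,3)P 1/3 ✗
Row 4: (4,0)P 1/1 ✓ · (4,1)P 2/2 ✓ · (4,2)P 2/3 ✓ · (4,3)P 2/2 ✓
Unsatisfied: (1,0), (1,2), (1,3), (2,0), (2,3), (3,2), (3,3) — 7 in total.

7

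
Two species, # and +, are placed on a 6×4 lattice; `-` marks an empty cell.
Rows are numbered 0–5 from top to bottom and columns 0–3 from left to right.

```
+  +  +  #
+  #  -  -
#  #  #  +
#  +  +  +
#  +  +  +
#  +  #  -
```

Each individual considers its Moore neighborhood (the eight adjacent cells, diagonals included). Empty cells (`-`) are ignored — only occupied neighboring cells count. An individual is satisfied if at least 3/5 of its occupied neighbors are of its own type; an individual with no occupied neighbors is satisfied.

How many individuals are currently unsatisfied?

Row 0: (0,0)+ 2/3 satisfied · (0,1)+ 3/4 satisfied · (0,2)+ 1/3 not · (0,3)# 0/1 not
Row 1: (1,0)+ 2/5 not · (1,1)# 3/7 not
Row 2: (2,0)# 3/5 satisfied · (2,1)# 4/7 not · (2,2)# 2/6 not · (2,3)+ 2/3 satisfied
Row 3: (3,0)# 3/5 satisfied · (3,1)+ 3/8 not · (3,2)+ 6/8 satisfied · (3,3)+ 4/5 satisfied
Row 4: (4,0)# 2/5 not · (4,1)+ 4/8 not · (4,2)+ 6/7 satisfied · (4,3)+ 3/4 satisfied
Row 5: (5,0)# 1/3 not · (5,1)+ 2/5 not · (5,2)# 0/4 not
Unsatisfied: (0,2), (0,3), (1,0), (1,1), (2,1), (2,2), (3,1), (4,0), (4,1), (5,0), (5,1), (5,2) — 12 in total.

12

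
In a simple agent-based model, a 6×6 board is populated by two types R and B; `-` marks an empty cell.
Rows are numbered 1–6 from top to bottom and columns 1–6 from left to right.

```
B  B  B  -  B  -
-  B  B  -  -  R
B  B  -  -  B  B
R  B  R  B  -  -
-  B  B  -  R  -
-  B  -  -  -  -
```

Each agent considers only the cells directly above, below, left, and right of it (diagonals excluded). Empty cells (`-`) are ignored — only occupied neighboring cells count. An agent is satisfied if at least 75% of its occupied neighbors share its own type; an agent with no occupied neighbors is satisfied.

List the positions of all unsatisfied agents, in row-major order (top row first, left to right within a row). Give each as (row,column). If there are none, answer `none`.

(2,6), (3,1), (3,6), (4,1), (4,2), (4,3), (4,4), (5,3)

Row 1: (1,1)B 1/1 satisfied · (1,2)B 3/3 satisfied · (1,3)B 2/2 satisfied · (1,5)B 0/0 satisfied
Row 2: (2,2)B 3/3 satisfied · (2,3)B 2/2 satisfied · (2,6)R 0/1 not
Row 3: (3,1)B 1/2 not · (3,2)B 3/3 satisfied · (3,5)B 1/1 satisfied · (3,6)B 1/2 not
Row 4: (4,1)R 0/2 not · (4,2)B 2/4 not · (4,3)R 0/3 not · (4,4)B 0/1 not
Row 5: (5,2)B 3/3 satisfied · (5,3)B 1/2 not · (5,5)R 0/0 satisfied
Row 6: (6,2)B 1/1 satisfied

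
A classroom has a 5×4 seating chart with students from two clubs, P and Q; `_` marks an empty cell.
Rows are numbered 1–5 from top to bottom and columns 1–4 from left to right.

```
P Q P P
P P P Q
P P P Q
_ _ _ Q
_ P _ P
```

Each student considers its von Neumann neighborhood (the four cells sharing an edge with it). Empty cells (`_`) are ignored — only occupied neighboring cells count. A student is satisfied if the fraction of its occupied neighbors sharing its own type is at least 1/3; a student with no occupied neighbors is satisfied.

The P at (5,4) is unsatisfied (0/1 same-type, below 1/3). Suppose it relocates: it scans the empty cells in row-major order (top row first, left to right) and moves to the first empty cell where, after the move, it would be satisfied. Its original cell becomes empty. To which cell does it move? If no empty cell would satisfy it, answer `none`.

(4,1)

Vacating (5,4). Empty cells in order:
  (4,1): 1/1 same-type → satisfied — stop here.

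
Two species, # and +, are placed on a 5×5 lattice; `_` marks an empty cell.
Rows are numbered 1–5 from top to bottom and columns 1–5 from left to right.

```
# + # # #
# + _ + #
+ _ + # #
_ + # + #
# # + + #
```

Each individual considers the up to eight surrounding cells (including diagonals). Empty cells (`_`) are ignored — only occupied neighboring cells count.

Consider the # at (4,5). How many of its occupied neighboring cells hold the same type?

Occupied neighbors of (4,5): (3,4)=#, (3,5)=#, (4,4)=+, (5,4)=+, (5,5)=#.
Same type (#): 3 of 5.

3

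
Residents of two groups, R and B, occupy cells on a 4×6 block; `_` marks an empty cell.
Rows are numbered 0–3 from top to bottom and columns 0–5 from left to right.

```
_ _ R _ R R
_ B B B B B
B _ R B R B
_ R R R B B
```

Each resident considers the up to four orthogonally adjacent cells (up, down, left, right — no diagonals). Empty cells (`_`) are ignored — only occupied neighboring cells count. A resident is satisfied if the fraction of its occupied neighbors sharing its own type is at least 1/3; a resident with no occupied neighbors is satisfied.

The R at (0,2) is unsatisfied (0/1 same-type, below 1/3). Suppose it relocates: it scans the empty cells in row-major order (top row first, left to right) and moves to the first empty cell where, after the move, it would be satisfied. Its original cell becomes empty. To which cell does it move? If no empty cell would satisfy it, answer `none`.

(0,0)

Vacating (0,2). Empty cells in order:
  (0,0): 0/0 same-type → satisfied — stop here.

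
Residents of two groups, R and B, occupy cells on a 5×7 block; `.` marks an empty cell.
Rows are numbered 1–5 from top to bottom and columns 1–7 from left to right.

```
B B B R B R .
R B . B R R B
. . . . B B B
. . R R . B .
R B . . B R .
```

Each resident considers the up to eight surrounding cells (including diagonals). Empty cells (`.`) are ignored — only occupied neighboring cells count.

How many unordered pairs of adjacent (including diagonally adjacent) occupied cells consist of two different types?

Scan each occupied cell's neighbors to the right and below (and the two forward diagonals) so each pair is counted once.
Row 1: B(1,1)–B(1,2)= B(1,1)–R(2,1)≠ B(1,1)–B(2,2)= B(1,2)–B(1,3)= B(1,2)–B(2,2)= B(1,2)–R(2,1)≠ B(1,3)–R(1,4)≠ B(1,3)–B(2,4)= B(1,3)–B(2,2)= R(1,4)–B(1,5)≠ R(1,4)–B(2,4)≠ R(1,4)–R(2,5)= B(1,5)–R(1,6)≠ B(1,5)–R(2,5)≠ B(1,5)–R(2,6)≠ B(1,5)–B(2,4)= R(1,6)–R(2,6)= R(1,6)–B(2,7)≠ R(1,6)–R(2,5)=  → 9/19 unlike.
Row 2: R(2,1)–B(2,2)≠ B(2,4)–R(2,5)≠ B(2,4)–B(3,5)= R(2,5)–R(2,6)= R(2,5)–B(3,5)≠ R(2,5)–B(3,6)≠ R(2,6)–B(2,7)≠ R(2,6)–B(3,6)≠ R(2,6)–B(3,7)≠ R(2,6)–B(3,5)≠ B(2,7)–B(3,7)= B(2,7)–B(3,6)=  → 8/12 unlike.
Row 3: B(3,5)–B(3,6)= B(3,5)–B(4,6)= B(3,5)–R(4,4)≠ B(3,6)–B(3,7)= B(3,6)–B(4,6)= B(3,7)–B(4,6)=  → 1/6 unlike.
Row 4: R(4,3)–R(4,4)= R(4,3)–B(5,2)≠ R(4,4)–B(5,5)≠ B(4,6)–R(5,6)≠ B(4,6)–B(5,5)=  → 3/5 unlike.
Row 5: R(5,1)–B(5,2)≠ B(5,5)–R(5,6)≠  → 2/2 unlike.
Total adjacent occupied pairs: 44; unlike-type pairs: 23.

23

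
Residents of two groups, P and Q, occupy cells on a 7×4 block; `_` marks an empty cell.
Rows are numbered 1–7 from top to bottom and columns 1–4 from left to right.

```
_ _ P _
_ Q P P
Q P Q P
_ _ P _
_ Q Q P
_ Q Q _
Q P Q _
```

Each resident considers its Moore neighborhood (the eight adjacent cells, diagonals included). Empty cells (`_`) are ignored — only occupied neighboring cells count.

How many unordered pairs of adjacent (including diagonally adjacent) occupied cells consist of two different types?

17

Scan each occupied cell's neighbors to the right and below (and the two forward diagonals) so each pair is counted once.
Row 1: P(1,3)–P(2,3)= P(1,3)–P(2,4)= P(1,3)–Q(2,2)≠  → 1/3 unlike.
Row 2: Q(2,2)–P(2,3)≠ Q(2,2)–P(3,2)≠ Q(2,2)–Q(3,3)= Q(2,2)–Q(3,1)= P(2,3)–P(2,4)= P(2,3)–Q(3,3)≠ P(2,3)–P(3,4)= P(2,3)–P(3,2)= P(2,4)–P(3,4)= P(2,4)–Q(3,3)≠  → 4/10 unlike.
Row 3: Q(3,1)–P(3,2)≠ P(3,2)–Q(3,3)≠ P(3,2)–P(4,3)= Q(3,3)–P(3,4)≠ Q(3,3)–P(4,3)≠ P(3,4)–P(4,3)=  → 4/6 unlike.
Row 4: P(4,3)–Q(5,3)≠ P(4,3)–P(5,4)= P(4,3)–Q(5,2)≠  → 2/3 unlike.
Row 5: Q(5,2)–Q(5,3)= Q(5,2)–Q(6,2)= Q(5,2)–Q(6,3)= Q(5,3)–P(5,4)≠ Q(5,3)–Q(6,3)= Q(5,3)–Q(6,2)= P(5,4)–Q(6,3)≠  → 2/7 unlike.
Row 6: Q(6,2)–Q(6,3)= Q(6,2)–P(7,2)≠ Q(6,2)–Q(7,3)= Q(6,2)–Q(7,1)= Q(6,3)–Q(7,3)= Q(6,3)–P(7,2)≠  → 2/6 unlike.
Row 7: Q(7,1)–P(7,2)≠ P(7,2)–Q(7,3)≠  → 2/2 unlike.
Total adjacent occupied pairs: 37; unlike-type pairs: 17.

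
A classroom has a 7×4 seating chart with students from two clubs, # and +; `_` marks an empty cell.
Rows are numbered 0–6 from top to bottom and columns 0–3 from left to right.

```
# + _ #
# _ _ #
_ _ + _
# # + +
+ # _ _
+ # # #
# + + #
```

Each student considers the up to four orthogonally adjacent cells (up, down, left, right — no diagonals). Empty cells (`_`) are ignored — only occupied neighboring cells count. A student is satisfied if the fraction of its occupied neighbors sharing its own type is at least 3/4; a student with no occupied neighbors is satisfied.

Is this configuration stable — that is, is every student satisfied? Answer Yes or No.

(0,0)# 1/2 ✗
(0,1)+ 0/1 ✗
(0,3)# 1/1 ✓
(1,0)# 1/1 ✓
(1,3)# 1/1 ✓
(2,2)+ 1/1 ✓
(3,0)# 1/2 ✗
(3,1)# 2/3 ✗
(3,2)+ 2/3 ✗
(3,3)+ 1/1 ✓
(4,0)+ 1/3 ✗
(4,1)# 2/3 ✗
(5,0)+ 1/3 ✗
(5,1)# 2/4 ✗
(5,2)# 2/3 ✗
(5,3)# 2/2 ✓
(6,0)# 0/2 ✗
(6,1)+ 1/3 ✗
(6,2)+ 1/3 ✗
(6,3)# 1/2 ✗
For instance (0,0) has only 1/2 same-type neighbors, below 3/4.

No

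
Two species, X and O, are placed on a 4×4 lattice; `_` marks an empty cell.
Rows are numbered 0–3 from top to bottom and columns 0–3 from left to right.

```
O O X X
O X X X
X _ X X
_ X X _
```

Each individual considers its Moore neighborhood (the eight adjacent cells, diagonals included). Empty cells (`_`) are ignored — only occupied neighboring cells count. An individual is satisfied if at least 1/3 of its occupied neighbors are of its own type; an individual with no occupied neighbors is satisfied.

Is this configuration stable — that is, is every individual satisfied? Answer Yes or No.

Row 0: (0,0)O 2/3 satisfied · (0,1)O 2/5 satisfied · (0,2)X 4/5 satisfied · (0,3)X 3/3 satisfied
Row 1: (1,0)O 2/4 satisfied · (1,1)X 4/7 satisfied · (1,2)X 6/7 satisfied · (1,3)X 5/5 satisfied
Row 2: (2,0)X 2/3 satisfied · (2,2)X 6/6 satisfied · (2,3)X 4/4 satisfied
Row 3: (3,1)X 3/3 satisfied · (3,2)X 3/3 satisfied
All meet the threshold, so the configuration is stable.

Yes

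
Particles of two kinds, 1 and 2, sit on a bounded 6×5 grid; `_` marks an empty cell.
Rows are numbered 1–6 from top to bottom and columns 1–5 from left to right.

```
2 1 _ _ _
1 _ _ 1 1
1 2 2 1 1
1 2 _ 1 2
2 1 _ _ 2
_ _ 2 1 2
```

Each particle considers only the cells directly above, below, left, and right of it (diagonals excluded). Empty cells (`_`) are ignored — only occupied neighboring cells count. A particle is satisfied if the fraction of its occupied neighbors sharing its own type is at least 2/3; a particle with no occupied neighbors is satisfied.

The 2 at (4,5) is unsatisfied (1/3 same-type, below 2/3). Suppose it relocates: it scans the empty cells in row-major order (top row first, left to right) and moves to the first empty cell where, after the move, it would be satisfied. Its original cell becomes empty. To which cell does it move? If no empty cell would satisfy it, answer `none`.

(4,3)

Vacating (4,5). Empty cells in order:
  (1,3): 0/1 same-type → still unsatisfied.
  (1,4): 0/1 same-type → still unsatisfied.
  (1,5): 0/1 same-type → still unsatisfied.
  (2,2): 1/3 same-type → still unsatisfied.
  (2,3): 1/2 same-type → still unsatisfied.
  (4,3): 2/3 same-type → satisfied — stop here.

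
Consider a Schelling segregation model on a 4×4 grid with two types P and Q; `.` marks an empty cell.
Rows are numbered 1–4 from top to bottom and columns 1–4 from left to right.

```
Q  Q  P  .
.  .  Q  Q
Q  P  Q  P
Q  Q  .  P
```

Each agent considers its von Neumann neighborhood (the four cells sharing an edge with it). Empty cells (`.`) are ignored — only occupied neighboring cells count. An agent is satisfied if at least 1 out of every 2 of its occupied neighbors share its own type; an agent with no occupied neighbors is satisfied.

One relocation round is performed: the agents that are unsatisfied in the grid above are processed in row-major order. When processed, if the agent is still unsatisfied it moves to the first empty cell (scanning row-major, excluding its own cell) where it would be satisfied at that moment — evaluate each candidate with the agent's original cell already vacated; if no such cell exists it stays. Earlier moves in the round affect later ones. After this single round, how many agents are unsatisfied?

Initially unsatisfied (in order): (1,3), (3,2), (3,3), (3,4).
  (1,3): no empty cell satisfies it; stays.
  (3,2) → (1,4).
  (3,3): now satisfied by earlier moves; stays.
  (3,4): no empty cell satisfies it; stays.
Resulting grid:
Q Q P P
. . Q Q
Q . Q P
Q Q . P
Unsatisfied now: (1,3), (2,4), (3,4).

3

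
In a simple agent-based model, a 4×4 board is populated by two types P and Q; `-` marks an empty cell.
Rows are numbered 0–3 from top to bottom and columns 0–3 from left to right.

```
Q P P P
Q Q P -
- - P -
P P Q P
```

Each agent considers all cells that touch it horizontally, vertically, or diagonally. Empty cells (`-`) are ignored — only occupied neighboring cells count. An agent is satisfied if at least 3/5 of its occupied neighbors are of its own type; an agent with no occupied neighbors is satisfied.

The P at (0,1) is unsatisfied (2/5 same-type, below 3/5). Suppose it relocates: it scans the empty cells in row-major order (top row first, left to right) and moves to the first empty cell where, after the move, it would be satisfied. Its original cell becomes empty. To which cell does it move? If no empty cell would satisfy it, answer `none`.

Vacating (0,1). Empty cells in order:
  (1,3): 4/4 same-type → satisfied — stop here.

(1,3)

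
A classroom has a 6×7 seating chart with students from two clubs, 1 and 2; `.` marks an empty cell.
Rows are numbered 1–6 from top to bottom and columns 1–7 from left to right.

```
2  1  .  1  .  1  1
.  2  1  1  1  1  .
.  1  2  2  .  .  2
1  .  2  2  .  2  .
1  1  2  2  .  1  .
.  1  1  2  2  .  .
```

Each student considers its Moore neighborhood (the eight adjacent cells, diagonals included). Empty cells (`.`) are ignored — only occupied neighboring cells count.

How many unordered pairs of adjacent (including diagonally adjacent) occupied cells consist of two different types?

20

Scan each occupied cell's neighbors to the right and below (and the two forward diagonals) so each pair is counted once.
From row 1: 2 unlike of 11 pairs (running 2/11).
From row 2: 8 unlike of 13 pairs (running 10/24).
From row 3: 2 unlike of 9 pairs (running 12/33).
From row 4: 2 unlike of 9 pairs (running 14/42).
From row 5: 5 unlike of 13 pairs (running 19/55).
From row 6: 1 unlike of 3 pairs (running 20/58).
Total adjacent occupied pairs: 58; unlike-type pairs: 20.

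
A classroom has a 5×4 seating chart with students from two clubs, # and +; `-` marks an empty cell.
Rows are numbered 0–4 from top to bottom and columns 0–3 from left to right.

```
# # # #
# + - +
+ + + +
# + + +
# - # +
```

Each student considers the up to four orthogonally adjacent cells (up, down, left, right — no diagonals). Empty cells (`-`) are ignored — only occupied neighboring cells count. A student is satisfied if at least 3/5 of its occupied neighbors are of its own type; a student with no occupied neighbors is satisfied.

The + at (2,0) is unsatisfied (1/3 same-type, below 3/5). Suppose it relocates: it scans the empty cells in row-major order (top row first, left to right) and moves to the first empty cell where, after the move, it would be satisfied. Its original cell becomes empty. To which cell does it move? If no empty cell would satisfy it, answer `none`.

(1,2)

Vacating (2,0). Empty cells in order:
  (1,2): 3/4 same-type → satisfied — stop here.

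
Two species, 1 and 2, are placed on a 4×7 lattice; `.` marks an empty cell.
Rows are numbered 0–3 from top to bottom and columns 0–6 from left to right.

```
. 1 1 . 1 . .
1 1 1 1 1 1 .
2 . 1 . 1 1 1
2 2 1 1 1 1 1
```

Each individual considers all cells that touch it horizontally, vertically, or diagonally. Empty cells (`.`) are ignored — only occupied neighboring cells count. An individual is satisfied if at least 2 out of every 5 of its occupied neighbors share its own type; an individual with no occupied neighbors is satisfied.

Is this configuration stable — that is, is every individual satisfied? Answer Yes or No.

(0,1)1 4/4 ok
(0,2)1 4/4 ok
(0,4)1 3/3 ok
(1,0)1 2/3 ok
(1,1)1 5/6 ok
(1,2)1 5/5 ok
(1,3)1 6/6 ok
(1,4)1 5/5 ok
(1,5)1 5/5 ok
(2,0)2 2/4 ok
(2,2)1 5/6 ok
(2,4)1 7/7 ok
(2,5)1 7/7 ok
(2,6)1 4/4 ok
(3,0)2 2/2 ok
(3,1)2 2/4 ok
(3,2)1 2/3 ok
(3,3)1 4/4 ok
(3,4)1 4/4 ok
(3,5)1 5/5 ok
(3,6)1 3/3 ok
All meet the threshold, so the configuration is stable.

Yes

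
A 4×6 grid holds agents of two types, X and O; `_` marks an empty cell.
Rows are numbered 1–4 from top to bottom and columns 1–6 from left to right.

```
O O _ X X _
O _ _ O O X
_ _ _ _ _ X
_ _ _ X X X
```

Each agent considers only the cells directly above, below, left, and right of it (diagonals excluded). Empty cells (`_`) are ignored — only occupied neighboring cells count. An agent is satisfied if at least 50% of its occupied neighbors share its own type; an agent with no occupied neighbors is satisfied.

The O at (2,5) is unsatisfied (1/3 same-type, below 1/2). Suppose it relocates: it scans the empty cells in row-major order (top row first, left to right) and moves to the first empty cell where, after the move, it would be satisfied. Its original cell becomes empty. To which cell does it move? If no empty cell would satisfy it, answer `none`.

(1,3)

Vacating (2,5). Empty cells in order:
  (1,3): 1/2 same-type → satisfied — stop here.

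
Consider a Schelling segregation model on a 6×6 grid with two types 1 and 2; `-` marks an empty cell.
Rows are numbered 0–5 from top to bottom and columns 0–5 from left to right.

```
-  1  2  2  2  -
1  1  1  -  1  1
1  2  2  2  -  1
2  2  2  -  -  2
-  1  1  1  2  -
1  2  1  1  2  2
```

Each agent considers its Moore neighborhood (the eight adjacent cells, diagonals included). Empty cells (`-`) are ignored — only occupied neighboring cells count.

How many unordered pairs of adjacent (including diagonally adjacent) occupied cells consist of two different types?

Scan each occupied cell's neighbors to the right and below (and the two forward diagonals) so each pair is counted once.
From row 0: 7 unlike of 12 pairs (running 7/12).
From row 1: 7 unlike of 14 pairs (running 14/26).
From row 2: 4 unlike of 12 pairs (running 18/38).
From row 3: 6 unlike of 9 pairs (running 24/47).
From row 4: 5 unlike of 15 pairs (running 29/62).
From row 5: 3 unlike of 5 pairs (running 32/67).
Total adjacent occupied pairs: 67; unlike-type pairs: 32.

32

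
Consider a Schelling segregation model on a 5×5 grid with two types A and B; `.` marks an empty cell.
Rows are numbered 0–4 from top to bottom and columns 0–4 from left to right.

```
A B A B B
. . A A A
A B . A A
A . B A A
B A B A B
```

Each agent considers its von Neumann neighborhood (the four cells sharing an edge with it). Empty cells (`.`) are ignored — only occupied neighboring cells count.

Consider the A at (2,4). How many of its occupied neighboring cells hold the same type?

Occupied neighbors of (2,4): (1,4)=A, (3,4)=A, (2,3)=A.
Same type (A): 3 of 3.

3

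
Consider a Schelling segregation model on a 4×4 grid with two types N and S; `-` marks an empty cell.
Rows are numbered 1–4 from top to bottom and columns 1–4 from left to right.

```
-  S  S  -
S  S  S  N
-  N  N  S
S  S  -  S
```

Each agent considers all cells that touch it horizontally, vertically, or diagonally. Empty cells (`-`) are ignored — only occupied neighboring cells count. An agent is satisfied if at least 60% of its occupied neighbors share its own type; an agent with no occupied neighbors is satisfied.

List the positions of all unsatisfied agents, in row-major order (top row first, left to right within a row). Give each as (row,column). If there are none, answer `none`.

Row 1: (1,2)S 4/4 ok · (1,3)S 3/4 ok
Row 2: (2,1)S 2/3 ok · (2,2)S 4/6 ok · (2,3)S 4/7 unhappy · (2,4)N 1/4 unhappy
Row 3: (3,2)N 1/6 unhappy · (3,3)N 2/7 unhappy · (3,4)S 2/4 unhappy
Row 4: (4,1)S 1/2 unhappy · (4,2)S 1/3 unhappy · (4,4)S 1/2 unhappy

(2,3), (2,4), (3,2), (3,3), (3,4), (4,1), (4,2), (4,4)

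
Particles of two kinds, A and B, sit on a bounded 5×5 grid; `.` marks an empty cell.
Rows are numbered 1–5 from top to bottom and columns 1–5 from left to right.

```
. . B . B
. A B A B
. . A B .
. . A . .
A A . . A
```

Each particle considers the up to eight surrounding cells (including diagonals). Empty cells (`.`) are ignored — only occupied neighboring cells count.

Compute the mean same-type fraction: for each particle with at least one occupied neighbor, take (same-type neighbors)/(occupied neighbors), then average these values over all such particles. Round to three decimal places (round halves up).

Row 1: (1,3)B 1/3 · (1,5)B 1/2
Row 2: (2,2)A 1/3 · (2,3)B 2/5 · (2,4)A 1/6 · (2,5)B 2/3
Row 3: (3,3)A 3/5 · (3,4)B 2/5
Row 4: (4,3)A 2/3
Row 5: (5,1)A 1/1 · (5,2)A 2/2 · (5,5)A — no occupied neighbors
Sum over 11 particles: 1/3 + 1/2 + 1/3 + 2/5 + 1/6 + 2/3 + 3/5 + 2/5 + 2/3 + 1/1 + 2/2 = 91/15; mean = 91/15 ÷ 11 = 91/165 = 0.551515… → 0.552.

0.552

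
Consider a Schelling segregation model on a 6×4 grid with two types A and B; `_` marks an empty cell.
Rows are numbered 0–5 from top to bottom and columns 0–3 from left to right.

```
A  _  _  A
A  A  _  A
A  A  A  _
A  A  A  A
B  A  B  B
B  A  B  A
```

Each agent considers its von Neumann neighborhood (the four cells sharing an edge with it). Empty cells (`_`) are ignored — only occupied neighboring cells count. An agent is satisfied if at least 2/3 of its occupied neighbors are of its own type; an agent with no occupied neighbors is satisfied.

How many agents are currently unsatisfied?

9

Row 0: (0,0)A 1/1 ok · (0,3)A 1/1 ok
Row 1: (1,0)A 3/3 ok · (1,1)A 2/2 ok · (1,3)A 1/1 ok
Row 2: (2,0)A 3/3 ok · (2,1)A 4/4 ok · (2,2)A 2/2 ok
Row 3: (3,0)A 2/3 ok · (3,1)A 4/4 ok · (3,2)A 3/4 ok · (3,3)A 1/2 unhappy
Row 4: (4,0)B 1/3 unhappy · (4,1)A 2/4 unhappy · (4,2)B 2/4 unhappy · (4,3)B 1/3 unhappy
Row 5: (5,0)B 1/2 unhappy · (5,1)A 1/3 unhappy · (5,2)B 1/3 unhappy · (5,3)A 0/2 unhappy
Unsatisfied: (3,3), (4,0), (4,1), (4,2), (4,3), (5,0), (5,1), (5,2), (5,3) — 9 in total.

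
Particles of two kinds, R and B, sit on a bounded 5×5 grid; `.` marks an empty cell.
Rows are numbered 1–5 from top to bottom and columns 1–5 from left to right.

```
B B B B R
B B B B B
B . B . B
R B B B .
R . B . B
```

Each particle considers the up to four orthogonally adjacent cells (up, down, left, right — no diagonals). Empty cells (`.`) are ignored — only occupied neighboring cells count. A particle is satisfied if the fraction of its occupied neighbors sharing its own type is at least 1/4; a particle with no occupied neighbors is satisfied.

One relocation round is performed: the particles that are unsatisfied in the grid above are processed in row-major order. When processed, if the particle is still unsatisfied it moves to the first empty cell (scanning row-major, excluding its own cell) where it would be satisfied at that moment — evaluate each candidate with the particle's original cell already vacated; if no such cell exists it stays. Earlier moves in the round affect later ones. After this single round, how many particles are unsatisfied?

Initially unsatisfied (in order): (1,5).
  (1,5) → (5,2).
Resulting grid:
B B B B .
B B B B B
B . B . B
R B B B .
R R B . B
All satisfied now.

0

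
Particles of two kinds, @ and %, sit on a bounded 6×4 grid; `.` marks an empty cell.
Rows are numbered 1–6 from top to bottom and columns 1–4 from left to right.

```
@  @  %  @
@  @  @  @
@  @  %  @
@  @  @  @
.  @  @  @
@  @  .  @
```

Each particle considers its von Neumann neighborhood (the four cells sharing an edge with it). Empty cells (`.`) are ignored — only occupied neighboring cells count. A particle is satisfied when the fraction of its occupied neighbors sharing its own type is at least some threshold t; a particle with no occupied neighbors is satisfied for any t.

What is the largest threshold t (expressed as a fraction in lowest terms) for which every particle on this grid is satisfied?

0/1

(1,1)@ 2/2
(1,2)@ 2/3
(1,3)% 0/3
(1,4)@ 1/2
(2,1)@ 3/3
(2,2)@ 4/4
(2,3)@ 2/4
(2,4)@ 3/3
(3,1)@ 3/3
(3,2)@ 3/4
(3,3)% 0/4
(3,4)@ 2/3
(4,1)@ 2/2
(4,2)@ 4/4
(4,3)@ 3/4
(4,4)@ 3/3
(5,2)@ 3/3
(5,3)@ 3/3
(5,4)@ 3/3
(6,1)@ 1/1
(6,2)@ 2/2
(6,4)@ 1/1
The smallest same-type fraction is 0/3 at (1,3), which reduces to 0/1. Any threshold above that leaves this particle unsatisfied.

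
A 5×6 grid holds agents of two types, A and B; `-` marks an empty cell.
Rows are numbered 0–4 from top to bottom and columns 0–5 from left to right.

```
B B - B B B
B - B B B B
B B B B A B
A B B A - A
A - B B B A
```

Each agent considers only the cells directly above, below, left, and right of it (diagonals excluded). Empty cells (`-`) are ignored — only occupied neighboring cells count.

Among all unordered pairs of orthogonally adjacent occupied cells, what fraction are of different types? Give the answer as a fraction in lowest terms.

2/7

Scan each occupied cell's neighbors to the right and below so each pair is counted once.
Row 0: B(0,0)–B(0,1)= B(0,0)–B(1,0)= B(0,3)–B(0,4)= B(0,3)–B(1,3)= B(0,4)–B(0,5)= B(0,4)–B(1,4)= B(0,5)–B(1,5)=  → 0/7 unlike.
Row 1: B(1,0)–B(2,0)= B(1,2)–B(1,3)= B(1,2)–B(2,2)= B(1,3)–B(1,4)= B(1,3)–B(2,3)= B(1,4)–B(1,5)= B(1,4)–A(2,4)≠ B(1,5)–B(2,5)=  → 1/8 unlike.
Row 2: B(2,0)–B(2,1)= B(2,0)–A(3,0)≠ B(2,1)–B(2,2)= B(2,1)–B(3,1)= B(2,2)–B(2,3)= B(2,2)–B(3,2)= B(2,3)–A(2,4)≠ B(2,3)–A(3,3)≠ A(2,4)–B(2,5)≠ B(2,5)–A(3,5)≠  → 5/10 unlike.
Row 3: A(3,0)–B(3,1)≠ A(3,0)–A(4,0)= B(3,1)–B(3,2)= B(3,2)–A(3,3)≠ B(3,2)–B(4,2)= A(3,3)–B(4,3)≠ A(3,5)–A(4,5)=  → 3/7 unlike.
Row 4: B(4,2)–B(4,3)= B(4,3)–B(4,4)= B(4,4)–A(4,5)≠  → 1/3 unlike.
Total adjacent occupied pairs: 35; unlike-type pairs: 10.
10/35 reduces to 2/7.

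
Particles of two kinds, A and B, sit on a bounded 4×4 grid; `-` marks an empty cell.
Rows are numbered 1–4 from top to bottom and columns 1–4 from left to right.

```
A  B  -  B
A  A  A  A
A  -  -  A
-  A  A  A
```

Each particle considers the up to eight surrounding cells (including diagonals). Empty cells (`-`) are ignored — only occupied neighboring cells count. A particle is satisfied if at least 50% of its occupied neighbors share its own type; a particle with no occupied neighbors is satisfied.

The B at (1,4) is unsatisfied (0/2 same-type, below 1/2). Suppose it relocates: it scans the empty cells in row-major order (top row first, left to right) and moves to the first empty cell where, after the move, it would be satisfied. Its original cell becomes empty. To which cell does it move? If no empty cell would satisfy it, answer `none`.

none

Vacating (1,4). Empty cells in order:
  (1,3): 1/4 same-type → still unsatisfied.
  (3,2): 0/6 same-type → still unsatisfied.
  (3,3): 0/7 same-type → still unsatisfied.
  (4,1): 0/2 same-type → still unsatisfied.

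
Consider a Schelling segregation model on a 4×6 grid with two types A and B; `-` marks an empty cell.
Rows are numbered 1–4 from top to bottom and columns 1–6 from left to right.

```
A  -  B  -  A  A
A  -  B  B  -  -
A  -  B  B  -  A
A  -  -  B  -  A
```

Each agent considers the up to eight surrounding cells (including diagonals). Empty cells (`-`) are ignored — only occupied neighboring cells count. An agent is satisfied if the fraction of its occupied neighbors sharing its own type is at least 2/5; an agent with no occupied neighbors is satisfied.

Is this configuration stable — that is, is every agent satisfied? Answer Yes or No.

Row 1: (1,1)A 1/1 satisfied · (1,3)B 2/2 satisfied · (1,5)A 1/2 satisfied · (1,6)A 1/1 satisfied
Row 2: (2,1)A 2/2 satisfied · (2,3)B 4/4 satisfied · (2,4)B 4/5 satisfied
Row 3: (3,1)A 2/2 satisfied · (3,3)B 4/4 satisfied · (3,4)B 4/4 satisfied · (3,6)A 1/1 satisfied
Row 4: (4,1)A 1/1 satisfied · (4,4)B 2/2 satisfied · (4,6)A 1/1 satisfied
All meet the threshold, so the configuration is stable.

Yes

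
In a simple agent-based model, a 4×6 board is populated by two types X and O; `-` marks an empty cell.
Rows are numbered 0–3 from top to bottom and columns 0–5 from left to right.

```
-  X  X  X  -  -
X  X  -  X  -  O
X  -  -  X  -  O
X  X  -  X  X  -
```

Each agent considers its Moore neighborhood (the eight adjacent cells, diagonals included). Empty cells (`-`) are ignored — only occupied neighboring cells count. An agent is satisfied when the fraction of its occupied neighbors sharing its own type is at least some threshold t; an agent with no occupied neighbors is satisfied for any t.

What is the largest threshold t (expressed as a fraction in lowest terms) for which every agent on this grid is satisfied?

(0,1)X 3/3
(0,2)X 4/4
(0,3)X 2/2
(1,0)X 3/3
(1,1)X 4/4
(1,3)X 3/3
(1,5)O 1/1
(2,0)X 4/4
(2,3)X 3/3
(2,5)O 1/2
(3,0)X 2/2
(3,1)X 2/2
(3,3)X 2/2
(3,4)X 2/3
The smallest same-type fraction is 1/2 at (2,5), which reduces to 1/2. Any threshold above that leaves this agent unsatisfied.

1/2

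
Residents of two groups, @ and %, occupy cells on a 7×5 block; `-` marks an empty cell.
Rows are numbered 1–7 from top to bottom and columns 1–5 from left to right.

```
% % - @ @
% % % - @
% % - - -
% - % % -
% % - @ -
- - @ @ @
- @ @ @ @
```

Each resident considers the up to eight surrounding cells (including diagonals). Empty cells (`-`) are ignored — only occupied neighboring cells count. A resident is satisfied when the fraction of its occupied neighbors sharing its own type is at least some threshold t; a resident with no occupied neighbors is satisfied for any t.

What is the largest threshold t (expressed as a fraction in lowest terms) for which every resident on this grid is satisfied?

1/2

(1,1)% 3/3
(1,2)% 4/4
(1,4)@ 2/3
(1,5)@ 2/2
(2,1)% 5/5
(2,2)% 6/6
(2,3)% 3/4
(2,5)@ 2/2
(3,1)% 4/4
(3,2)% 6/6
(4,1)% 4/4
(4,3)% 3/4
(4,4)% 1/2
(5,1)% 2/2
(5,2)% 3/4
(5,4)@ 3/5
(6,3)@ 5/6
(6,4)@ 6/6
(6,5)@ 4/4
(7,2)@ 2/2
(7,3)@ 4/4
(7,4)@ 5/5
(7,5)@ 3/3
The smallest same-type fraction is 1/2 at (4,4), which reduces to 1/2. Any threshold above that leaves this resident unsatisfied.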